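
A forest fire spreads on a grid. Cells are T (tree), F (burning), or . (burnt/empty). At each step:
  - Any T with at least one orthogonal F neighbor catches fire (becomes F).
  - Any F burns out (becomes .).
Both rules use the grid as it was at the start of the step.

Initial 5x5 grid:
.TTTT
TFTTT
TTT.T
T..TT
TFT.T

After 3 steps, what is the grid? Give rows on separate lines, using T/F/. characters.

Step 1: 6 trees catch fire, 2 burn out
  .FTTT
  F.FTT
  TFT.T
  T..TT
  F.F.T
Step 2: 5 trees catch fire, 6 burn out
  ..FTT
  ...FT
  F.F.T
  F..TT
  ....T
Step 3: 2 trees catch fire, 5 burn out
  ...FT
  ....F
  ....T
  ...TT
  ....T

...FT
....F
....T
...TT
....T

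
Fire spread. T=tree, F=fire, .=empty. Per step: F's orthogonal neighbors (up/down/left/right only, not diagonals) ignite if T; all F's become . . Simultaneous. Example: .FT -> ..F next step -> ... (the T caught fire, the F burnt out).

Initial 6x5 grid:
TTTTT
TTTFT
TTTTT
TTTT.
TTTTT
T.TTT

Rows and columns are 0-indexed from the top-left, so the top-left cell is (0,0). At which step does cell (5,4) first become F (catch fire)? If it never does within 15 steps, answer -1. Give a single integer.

Step 1: cell (5,4)='T' (+4 fires, +1 burnt)
Step 2: cell (5,4)='T' (+6 fires, +4 burnt)
Step 3: cell (5,4)='T' (+5 fires, +6 burnt)
Step 4: cell (5,4)='T' (+6 fires, +5 burnt)
Step 5: cell (5,4)='F' (+4 fires, +6 burnt)
  -> target ignites at step 5
Step 6: cell (5,4)='.' (+1 fires, +4 burnt)
Step 7: cell (5,4)='.' (+1 fires, +1 burnt)
Step 8: cell (5,4)='.' (+0 fires, +1 burnt)
  fire out at step 8

5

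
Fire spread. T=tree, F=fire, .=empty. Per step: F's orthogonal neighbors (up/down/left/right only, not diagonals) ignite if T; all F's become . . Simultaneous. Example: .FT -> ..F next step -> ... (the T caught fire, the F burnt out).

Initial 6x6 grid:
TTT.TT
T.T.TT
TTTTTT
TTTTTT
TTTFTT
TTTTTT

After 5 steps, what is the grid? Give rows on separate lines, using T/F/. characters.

Step 1: 4 trees catch fire, 1 burn out
  TTT.TT
  T.T.TT
  TTTTTT
  TTTFTT
  TTF.FT
  TTTFTT
Step 2: 7 trees catch fire, 4 burn out
  TTT.TT
  T.T.TT
  TTTFTT
  TTF.FT
  TF...F
  TTF.FT
Step 3: 7 trees catch fire, 7 burn out
  TTT.TT
  T.T.TT
  TTF.FT
  TF...F
  F.....
  TF...F
Step 4: 6 trees catch fire, 7 burn out
  TTT.TT
  T.F.FT
  TF...F
  F.....
  ......
  F.....
Step 5: 4 trees catch fire, 6 burn out
  TTF.FT
  T....F
  F.....
  ......
  ......
  ......

TTF.FT
T....F
F.....
......
......
......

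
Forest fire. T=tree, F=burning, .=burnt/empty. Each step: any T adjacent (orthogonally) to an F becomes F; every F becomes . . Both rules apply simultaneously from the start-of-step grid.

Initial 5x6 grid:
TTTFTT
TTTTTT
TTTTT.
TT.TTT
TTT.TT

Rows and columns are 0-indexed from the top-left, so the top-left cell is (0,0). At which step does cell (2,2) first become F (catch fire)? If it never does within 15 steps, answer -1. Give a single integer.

Step 1: cell (2,2)='T' (+3 fires, +1 burnt)
Step 2: cell (2,2)='T' (+5 fires, +3 burnt)
Step 3: cell (2,2)='F' (+6 fires, +5 burnt)
  -> target ignites at step 3
Step 4: cell (2,2)='.' (+3 fires, +6 burnt)
Step 5: cell (2,2)='.' (+4 fires, +3 burnt)
Step 6: cell (2,2)='.' (+3 fires, +4 burnt)
Step 7: cell (2,2)='.' (+2 fires, +3 burnt)
Step 8: cell (2,2)='.' (+0 fires, +2 burnt)
  fire out at step 8

3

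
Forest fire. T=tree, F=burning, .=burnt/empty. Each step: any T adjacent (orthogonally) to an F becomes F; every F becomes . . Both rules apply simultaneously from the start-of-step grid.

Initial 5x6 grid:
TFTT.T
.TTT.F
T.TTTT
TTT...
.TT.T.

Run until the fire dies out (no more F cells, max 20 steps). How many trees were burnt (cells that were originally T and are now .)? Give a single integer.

Answer: 17

Derivation:
Step 1: +5 fires, +2 burnt (F count now 5)
Step 2: +3 fires, +5 burnt (F count now 3)
Step 3: +3 fires, +3 burnt (F count now 3)
Step 4: +1 fires, +3 burnt (F count now 1)
Step 5: +2 fires, +1 burnt (F count now 2)
Step 6: +2 fires, +2 burnt (F count now 2)
Step 7: +1 fires, +2 burnt (F count now 1)
Step 8: +0 fires, +1 burnt (F count now 0)
Fire out after step 8
Initially T: 18, now '.': 29
Total burnt (originally-T cells now '.'): 17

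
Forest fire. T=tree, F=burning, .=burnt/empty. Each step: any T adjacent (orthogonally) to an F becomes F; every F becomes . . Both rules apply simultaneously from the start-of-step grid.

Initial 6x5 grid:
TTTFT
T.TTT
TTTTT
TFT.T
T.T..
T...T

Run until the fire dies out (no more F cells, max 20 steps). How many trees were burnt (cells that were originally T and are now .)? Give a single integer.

Answer: 19

Derivation:
Step 1: +6 fires, +2 burnt (F count now 6)
Step 2: +8 fires, +6 burnt (F count now 8)
Step 3: +4 fires, +8 burnt (F count now 4)
Step 4: +1 fires, +4 burnt (F count now 1)
Step 5: +0 fires, +1 burnt (F count now 0)
Fire out after step 5
Initially T: 20, now '.': 29
Total burnt (originally-T cells now '.'): 19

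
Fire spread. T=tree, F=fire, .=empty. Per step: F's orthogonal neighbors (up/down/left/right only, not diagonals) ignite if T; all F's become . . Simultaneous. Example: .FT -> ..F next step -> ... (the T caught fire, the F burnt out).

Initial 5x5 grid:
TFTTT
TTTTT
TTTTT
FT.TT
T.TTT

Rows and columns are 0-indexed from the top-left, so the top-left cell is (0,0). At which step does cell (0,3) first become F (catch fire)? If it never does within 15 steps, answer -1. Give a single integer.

Step 1: cell (0,3)='T' (+6 fires, +2 burnt)
Step 2: cell (0,3)='F' (+4 fires, +6 burnt)
  -> target ignites at step 2
Step 3: cell (0,3)='.' (+3 fires, +4 burnt)
Step 4: cell (0,3)='.' (+2 fires, +3 burnt)
Step 5: cell (0,3)='.' (+2 fires, +2 burnt)
Step 6: cell (0,3)='.' (+2 fires, +2 burnt)
Step 7: cell (0,3)='.' (+2 fires, +2 burnt)
Step 8: cell (0,3)='.' (+0 fires, +2 burnt)
  fire out at step 8

2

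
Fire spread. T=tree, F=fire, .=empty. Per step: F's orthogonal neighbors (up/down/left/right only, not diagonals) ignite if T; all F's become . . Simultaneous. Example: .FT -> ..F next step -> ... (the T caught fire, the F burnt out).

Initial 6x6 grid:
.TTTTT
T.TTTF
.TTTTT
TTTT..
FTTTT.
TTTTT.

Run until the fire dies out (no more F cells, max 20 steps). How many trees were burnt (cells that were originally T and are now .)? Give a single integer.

Step 1: +6 fires, +2 burnt (F count now 6)
Step 2: +6 fires, +6 burnt (F count now 6)
Step 3: +7 fires, +6 burnt (F count now 7)
Step 4: +5 fires, +7 burnt (F count now 5)
Step 5: +2 fires, +5 burnt (F count now 2)
Step 6: +0 fires, +2 burnt (F count now 0)
Fire out after step 6
Initially T: 27, now '.': 35
Total burnt (originally-T cells now '.'): 26

Answer: 26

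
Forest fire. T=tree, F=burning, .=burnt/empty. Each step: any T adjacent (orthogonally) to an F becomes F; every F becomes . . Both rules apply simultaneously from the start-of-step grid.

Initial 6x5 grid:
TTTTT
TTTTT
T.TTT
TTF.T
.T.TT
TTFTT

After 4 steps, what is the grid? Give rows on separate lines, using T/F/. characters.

Step 1: 4 trees catch fire, 2 burn out
  TTTTT
  TTTTT
  T.FTT
  TF..T
  .T.TT
  TF.FT
Step 2: 7 trees catch fire, 4 burn out
  TTTTT
  TTFTT
  T..FT
  F...T
  .F.FT
  F...F
Step 3: 6 trees catch fire, 7 burn out
  TTFTT
  TF.FT
  F...F
  ....T
  ....F
  .....
Step 4: 5 trees catch fire, 6 burn out
  TF.FT
  F...F
  .....
  ....F
  .....
  .....

TF.FT
F...F
.....
....F
.....
.....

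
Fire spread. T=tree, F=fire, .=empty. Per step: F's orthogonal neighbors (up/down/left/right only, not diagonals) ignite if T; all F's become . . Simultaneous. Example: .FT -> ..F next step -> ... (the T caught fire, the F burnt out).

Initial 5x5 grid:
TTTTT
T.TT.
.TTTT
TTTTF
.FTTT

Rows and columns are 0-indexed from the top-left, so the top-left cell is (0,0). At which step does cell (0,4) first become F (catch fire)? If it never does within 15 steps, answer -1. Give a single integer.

Step 1: cell (0,4)='T' (+5 fires, +2 burnt)
Step 2: cell (0,4)='T' (+5 fires, +5 burnt)
Step 3: cell (0,4)='T' (+2 fires, +5 burnt)
Step 4: cell (0,4)='T' (+2 fires, +2 burnt)
Step 5: cell (0,4)='F' (+2 fires, +2 burnt)
  -> target ignites at step 5
Step 6: cell (0,4)='.' (+1 fires, +2 burnt)
Step 7: cell (0,4)='.' (+1 fires, +1 burnt)
Step 8: cell (0,4)='.' (+1 fires, +1 burnt)
Step 9: cell (0,4)='.' (+0 fires, +1 burnt)
  fire out at step 9

5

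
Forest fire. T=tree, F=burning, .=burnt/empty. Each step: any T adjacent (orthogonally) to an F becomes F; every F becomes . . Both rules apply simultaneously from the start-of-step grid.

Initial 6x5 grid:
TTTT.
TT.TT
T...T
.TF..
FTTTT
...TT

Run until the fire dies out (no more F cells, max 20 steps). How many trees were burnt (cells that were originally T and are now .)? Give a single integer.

Step 1: +3 fires, +2 burnt (F count now 3)
Step 2: +1 fires, +3 burnt (F count now 1)
Step 3: +2 fires, +1 burnt (F count now 2)
Step 4: +1 fires, +2 burnt (F count now 1)
Step 5: +0 fires, +1 burnt (F count now 0)
Fire out after step 5
Initially T: 17, now '.': 20
Total burnt (originally-T cells now '.'): 7

Answer: 7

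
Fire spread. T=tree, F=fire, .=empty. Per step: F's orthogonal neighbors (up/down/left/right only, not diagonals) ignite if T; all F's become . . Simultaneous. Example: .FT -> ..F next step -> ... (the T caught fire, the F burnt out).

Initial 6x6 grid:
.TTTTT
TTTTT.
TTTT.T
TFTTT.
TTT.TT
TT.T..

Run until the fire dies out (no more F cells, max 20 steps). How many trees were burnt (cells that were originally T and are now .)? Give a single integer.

Answer: 25

Derivation:
Step 1: +4 fires, +1 burnt (F count now 4)
Step 2: +7 fires, +4 burnt (F count now 7)
Step 3: +6 fires, +7 burnt (F count now 6)
Step 4: +3 fires, +6 burnt (F count now 3)
Step 5: +3 fires, +3 burnt (F count now 3)
Step 6: +1 fires, +3 burnt (F count now 1)
Step 7: +1 fires, +1 burnt (F count now 1)
Step 8: +0 fires, +1 burnt (F count now 0)
Fire out after step 8
Initially T: 27, now '.': 34
Total burnt (originally-T cells now '.'): 25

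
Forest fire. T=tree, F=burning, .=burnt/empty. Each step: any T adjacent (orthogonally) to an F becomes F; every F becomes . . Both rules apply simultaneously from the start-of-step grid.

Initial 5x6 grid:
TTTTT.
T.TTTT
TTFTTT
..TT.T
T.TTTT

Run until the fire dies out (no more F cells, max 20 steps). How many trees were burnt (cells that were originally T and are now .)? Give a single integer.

Answer: 22

Derivation:
Step 1: +4 fires, +1 burnt (F count now 4)
Step 2: +6 fires, +4 burnt (F count now 6)
Step 3: +6 fires, +6 burnt (F count now 6)
Step 4: +5 fires, +6 burnt (F count now 5)
Step 5: +1 fires, +5 burnt (F count now 1)
Step 6: +0 fires, +1 burnt (F count now 0)
Fire out after step 6
Initially T: 23, now '.': 29
Total burnt (originally-T cells now '.'): 22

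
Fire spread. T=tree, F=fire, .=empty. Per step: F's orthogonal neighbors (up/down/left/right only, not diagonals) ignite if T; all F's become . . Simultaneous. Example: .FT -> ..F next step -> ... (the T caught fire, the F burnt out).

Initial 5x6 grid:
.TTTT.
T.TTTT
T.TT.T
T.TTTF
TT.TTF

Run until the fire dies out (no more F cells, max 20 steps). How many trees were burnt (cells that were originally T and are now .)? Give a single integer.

Step 1: +3 fires, +2 burnt (F count now 3)
Step 2: +3 fires, +3 burnt (F count now 3)
Step 3: +3 fires, +3 burnt (F count now 3)
Step 4: +3 fires, +3 burnt (F count now 3)
Step 5: +2 fires, +3 burnt (F count now 2)
Step 6: +1 fires, +2 burnt (F count now 1)
Step 7: +1 fires, +1 burnt (F count now 1)
Step 8: +0 fires, +1 burnt (F count now 0)
Fire out after step 8
Initially T: 21, now '.': 25
Total burnt (originally-T cells now '.'): 16

Answer: 16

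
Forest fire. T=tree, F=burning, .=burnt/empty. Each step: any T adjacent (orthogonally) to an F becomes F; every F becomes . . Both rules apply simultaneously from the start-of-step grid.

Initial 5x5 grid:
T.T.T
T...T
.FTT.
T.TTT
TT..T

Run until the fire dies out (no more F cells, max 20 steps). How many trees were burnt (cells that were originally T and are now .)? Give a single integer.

Answer: 6

Derivation:
Step 1: +1 fires, +1 burnt (F count now 1)
Step 2: +2 fires, +1 burnt (F count now 2)
Step 3: +1 fires, +2 burnt (F count now 1)
Step 4: +1 fires, +1 burnt (F count now 1)
Step 5: +1 fires, +1 burnt (F count now 1)
Step 6: +0 fires, +1 burnt (F count now 0)
Fire out after step 6
Initially T: 14, now '.': 17
Total burnt (originally-T cells now '.'): 6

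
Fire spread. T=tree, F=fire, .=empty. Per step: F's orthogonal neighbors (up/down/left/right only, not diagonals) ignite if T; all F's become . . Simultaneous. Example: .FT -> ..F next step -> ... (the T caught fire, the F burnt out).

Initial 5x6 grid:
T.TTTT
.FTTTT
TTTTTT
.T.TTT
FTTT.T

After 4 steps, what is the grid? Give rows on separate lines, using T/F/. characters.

Step 1: 3 trees catch fire, 2 burn out
  T.TTTT
  ..FTTT
  TFTTTT
  .T.TTT
  .FTT.T
Step 2: 6 trees catch fire, 3 burn out
  T.FTTT
  ...FTT
  F.FTTT
  .F.TTT
  ..FT.T
Step 3: 4 trees catch fire, 6 burn out
  T..FTT
  ....FT
  ...FTT
  ...TTT
  ...F.T
Step 4: 4 trees catch fire, 4 burn out
  T...FT
  .....F
  ....FT
  ...FTT
  .....T

T...FT
.....F
....FT
...FTT
.....T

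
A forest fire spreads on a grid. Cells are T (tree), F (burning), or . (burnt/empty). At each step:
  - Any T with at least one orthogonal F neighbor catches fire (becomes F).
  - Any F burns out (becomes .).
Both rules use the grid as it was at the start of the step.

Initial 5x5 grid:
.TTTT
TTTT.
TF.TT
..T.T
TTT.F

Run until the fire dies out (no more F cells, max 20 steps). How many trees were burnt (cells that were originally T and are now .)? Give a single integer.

Step 1: +3 fires, +2 burnt (F count now 3)
Step 2: +4 fires, +3 burnt (F count now 4)
Step 3: +3 fires, +4 burnt (F count now 3)
Step 4: +1 fires, +3 burnt (F count now 1)
Step 5: +1 fires, +1 burnt (F count now 1)
Step 6: +0 fires, +1 burnt (F count now 0)
Fire out after step 6
Initially T: 16, now '.': 21
Total burnt (originally-T cells now '.'): 12

Answer: 12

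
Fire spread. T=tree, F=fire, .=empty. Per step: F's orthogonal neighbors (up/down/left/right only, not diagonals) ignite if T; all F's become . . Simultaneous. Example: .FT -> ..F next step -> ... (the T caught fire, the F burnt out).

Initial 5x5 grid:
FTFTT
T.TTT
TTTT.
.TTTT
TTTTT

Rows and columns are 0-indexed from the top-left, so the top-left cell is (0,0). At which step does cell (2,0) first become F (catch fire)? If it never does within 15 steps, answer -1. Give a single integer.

Step 1: cell (2,0)='T' (+4 fires, +2 burnt)
Step 2: cell (2,0)='F' (+4 fires, +4 burnt)
  -> target ignites at step 2
Step 3: cell (2,0)='.' (+4 fires, +4 burnt)
Step 4: cell (2,0)='.' (+3 fires, +4 burnt)
Step 5: cell (2,0)='.' (+3 fires, +3 burnt)
Step 6: cell (2,0)='.' (+2 fires, +3 burnt)
Step 7: cell (2,0)='.' (+0 fires, +2 burnt)
  fire out at step 7

2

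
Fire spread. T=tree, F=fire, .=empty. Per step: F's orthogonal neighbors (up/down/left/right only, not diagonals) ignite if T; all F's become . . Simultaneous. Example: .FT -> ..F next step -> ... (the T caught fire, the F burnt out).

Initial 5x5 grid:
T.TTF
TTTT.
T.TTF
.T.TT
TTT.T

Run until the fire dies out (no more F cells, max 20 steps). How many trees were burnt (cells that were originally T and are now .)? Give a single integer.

Step 1: +3 fires, +2 burnt (F count now 3)
Step 2: +5 fires, +3 burnt (F count now 5)
Step 3: +1 fires, +5 burnt (F count now 1)
Step 4: +1 fires, +1 burnt (F count now 1)
Step 5: +1 fires, +1 burnt (F count now 1)
Step 6: +2 fires, +1 burnt (F count now 2)
Step 7: +0 fires, +2 burnt (F count now 0)
Fire out after step 7
Initially T: 17, now '.': 21
Total burnt (originally-T cells now '.'): 13

Answer: 13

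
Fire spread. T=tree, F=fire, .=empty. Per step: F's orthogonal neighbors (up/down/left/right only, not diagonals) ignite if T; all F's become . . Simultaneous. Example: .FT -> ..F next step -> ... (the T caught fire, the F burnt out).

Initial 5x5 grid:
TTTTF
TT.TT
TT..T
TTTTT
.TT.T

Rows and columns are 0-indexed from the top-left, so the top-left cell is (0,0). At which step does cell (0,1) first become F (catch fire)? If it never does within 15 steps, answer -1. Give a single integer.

Step 1: cell (0,1)='T' (+2 fires, +1 burnt)
Step 2: cell (0,1)='T' (+3 fires, +2 burnt)
Step 3: cell (0,1)='F' (+2 fires, +3 burnt)
  -> target ignites at step 3
Step 4: cell (0,1)='.' (+4 fires, +2 burnt)
Step 5: cell (0,1)='.' (+3 fires, +4 burnt)
Step 6: cell (0,1)='.' (+3 fires, +3 burnt)
Step 7: cell (0,1)='.' (+2 fires, +3 burnt)
Step 8: cell (0,1)='.' (+0 fires, +2 burnt)
  fire out at step 8

3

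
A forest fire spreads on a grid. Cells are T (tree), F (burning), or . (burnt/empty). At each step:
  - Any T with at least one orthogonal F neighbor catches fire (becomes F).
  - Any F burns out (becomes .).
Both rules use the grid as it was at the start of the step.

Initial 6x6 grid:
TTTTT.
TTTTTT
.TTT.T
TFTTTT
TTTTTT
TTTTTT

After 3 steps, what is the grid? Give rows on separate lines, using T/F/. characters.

Step 1: 4 trees catch fire, 1 burn out
  TTTTT.
  TTTTTT
  .FTT.T
  F.FTTT
  TFTTTT
  TTTTTT
Step 2: 6 trees catch fire, 4 burn out
  TTTTT.
  TFTTTT
  ..FT.T
  ...FTT
  F.FTTT
  TFTTTT
Step 3: 8 trees catch fire, 6 burn out
  TFTTT.
  F.FTTT
  ...F.T
  ....FT
  ...FTT
  F.FTTT

TFTTT.
F.FTTT
...F.T
....FT
...FTT
F.FTTT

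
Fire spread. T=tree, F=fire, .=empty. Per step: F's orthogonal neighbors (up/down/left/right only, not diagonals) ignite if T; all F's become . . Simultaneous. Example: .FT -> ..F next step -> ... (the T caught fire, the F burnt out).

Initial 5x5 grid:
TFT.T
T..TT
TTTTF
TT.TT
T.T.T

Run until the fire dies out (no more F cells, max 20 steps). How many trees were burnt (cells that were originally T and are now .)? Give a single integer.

Answer: 16

Derivation:
Step 1: +5 fires, +2 burnt (F count now 5)
Step 2: +6 fires, +5 burnt (F count now 6)
Step 3: +2 fires, +6 burnt (F count now 2)
Step 4: +2 fires, +2 burnt (F count now 2)
Step 5: +1 fires, +2 burnt (F count now 1)
Step 6: +0 fires, +1 burnt (F count now 0)
Fire out after step 6
Initially T: 17, now '.': 24
Total burnt (originally-T cells now '.'): 16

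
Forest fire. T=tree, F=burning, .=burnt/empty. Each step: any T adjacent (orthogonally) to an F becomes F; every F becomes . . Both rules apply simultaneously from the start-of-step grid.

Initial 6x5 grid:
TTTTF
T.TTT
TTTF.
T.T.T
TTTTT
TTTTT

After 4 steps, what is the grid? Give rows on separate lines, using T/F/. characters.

Step 1: 4 trees catch fire, 2 burn out
  TTTF.
  T.TFF
  TTF..
  T.T.T
  TTTTT
  TTTTT
Step 2: 4 trees catch fire, 4 burn out
  TTF..
  T.F..
  TF...
  T.F.T
  TTTTT
  TTTTT
Step 3: 3 trees catch fire, 4 burn out
  TF...
  T....
  F....
  T...T
  TTFTT
  TTTTT
Step 4: 6 trees catch fire, 3 burn out
  F....
  F....
  .....
  F...T
  TF.FT
  TTFTT

F....
F....
.....
F...T
TF.FT
TTFTT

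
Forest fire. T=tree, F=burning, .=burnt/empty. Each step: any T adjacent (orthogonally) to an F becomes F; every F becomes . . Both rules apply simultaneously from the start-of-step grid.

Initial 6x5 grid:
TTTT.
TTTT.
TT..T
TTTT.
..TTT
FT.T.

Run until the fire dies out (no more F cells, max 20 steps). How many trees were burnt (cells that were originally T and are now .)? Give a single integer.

Step 1: +1 fires, +1 burnt (F count now 1)
Step 2: +0 fires, +1 burnt (F count now 0)
Fire out after step 2
Initially T: 20, now '.': 11
Total burnt (originally-T cells now '.'): 1

Answer: 1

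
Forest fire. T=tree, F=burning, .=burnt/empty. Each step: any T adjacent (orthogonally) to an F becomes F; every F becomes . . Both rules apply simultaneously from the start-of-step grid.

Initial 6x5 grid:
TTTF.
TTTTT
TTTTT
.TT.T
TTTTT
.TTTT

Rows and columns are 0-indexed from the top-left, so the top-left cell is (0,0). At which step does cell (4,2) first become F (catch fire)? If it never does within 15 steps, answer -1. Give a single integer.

Step 1: cell (4,2)='T' (+2 fires, +1 burnt)
Step 2: cell (4,2)='T' (+4 fires, +2 burnt)
Step 3: cell (4,2)='T' (+4 fires, +4 burnt)
Step 4: cell (4,2)='T' (+4 fires, +4 burnt)
Step 5: cell (4,2)='F' (+4 fires, +4 burnt)
  -> target ignites at step 5
Step 6: cell (4,2)='.' (+4 fires, +4 burnt)
Step 7: cell (4,2)='.' (+3 fires, +4 burnt)
Step 8: cell (4,2)='.' (+0 fires, +3 burnt)
  fire out at step 8

5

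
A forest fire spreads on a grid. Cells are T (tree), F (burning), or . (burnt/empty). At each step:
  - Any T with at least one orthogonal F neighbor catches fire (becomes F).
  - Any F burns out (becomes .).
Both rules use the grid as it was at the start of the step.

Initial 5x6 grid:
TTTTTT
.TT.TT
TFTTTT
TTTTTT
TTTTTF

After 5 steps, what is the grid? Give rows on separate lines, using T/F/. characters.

Step 1: 6 trees catch fire, 2 burn out
  TTTTTT
  .FT.TT
  F.FTTT
  TFTTTF
  TTTTF.
Step 2: 9 trees catch fire, 6 burn out
  TFTTTT
  ..F.TT
  ...FTF
  F.FTF.
  TFTF..
Step 3: 7 trees catch fire, 9 burn out
  F.FTTT
  ....TF
  ....F.
  ...F..
  F.F...
Step 4: 3 trees catch fire, 7 burn out
  ...FTF
  ....F.
  ......
  ......
  ......
Step 5: 1 trees catch fire, 3 burn out
  ....F.
  ......
  ......
  ......
  ......

....F.
......
......
......
......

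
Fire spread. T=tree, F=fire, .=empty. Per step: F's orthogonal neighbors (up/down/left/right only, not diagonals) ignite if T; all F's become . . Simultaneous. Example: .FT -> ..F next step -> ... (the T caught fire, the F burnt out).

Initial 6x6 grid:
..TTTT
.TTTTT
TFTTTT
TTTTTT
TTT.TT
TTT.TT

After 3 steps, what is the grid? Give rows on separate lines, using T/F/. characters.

Step 1: 4 trees catch fire, 1 burn out
  ..TTTT
  .FTTTT
  F.FTTT
  TFTTTT
  TTT.TT
  TTT.TT
Step 2: 5 trees catch fire, 4 burn out
  ..TTTT
  ..FTTT
  ...FTT
  F.FTTT
  TFT.TT
  TTT.TT
Step 3: 7 trees catch fire, 5 burn out
  ..FTTT
  ...FTT
  ....FT
  ...FTT
  F.F.TT
  TFT.TT

..FTTT
...FTT
....FT
...FTT
F.F.TT
TFT.TT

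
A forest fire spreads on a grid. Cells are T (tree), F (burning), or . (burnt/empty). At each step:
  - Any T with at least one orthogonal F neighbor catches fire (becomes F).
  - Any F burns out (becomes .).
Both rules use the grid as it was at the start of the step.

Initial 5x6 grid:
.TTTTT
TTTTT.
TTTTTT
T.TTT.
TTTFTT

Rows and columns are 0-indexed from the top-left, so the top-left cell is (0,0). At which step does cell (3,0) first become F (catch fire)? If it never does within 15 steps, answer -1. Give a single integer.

Step 1: cell (3,0)='T' (+3 fires, +1 burnt)
Step 2: cell (3,0)='T' (+5 fires, +3 burnt)
Step 3: cell (3,0)='T' (+4 fires, +5 burnt)
Step 4: cell (3,0)='F' (+6 fires, +4 burnt)
  -> target ignites at step 4
Step 5: cell (3,0)='.' (+4 fires, +6 burnt)
Step 6: cell (3,0)='.' (+3 fires, +4 burnt)
Step 7: cell (3,0)='.' (+0 fires, +3 burnt)
  fire out at step 7

4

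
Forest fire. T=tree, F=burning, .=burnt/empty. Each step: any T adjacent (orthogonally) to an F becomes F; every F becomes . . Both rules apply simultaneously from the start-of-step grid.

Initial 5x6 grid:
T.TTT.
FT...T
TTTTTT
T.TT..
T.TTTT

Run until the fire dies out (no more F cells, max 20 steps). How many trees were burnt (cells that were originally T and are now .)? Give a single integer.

Answer: 17

Derivation:
Step 1: +3 fires, +1 burnt (F count now 3)
Step 2: +2 fires, +3 burnt (F count now 2)
Step 3: +2 fires, +2 burnt (F count now 2)
Step 4: +2 fires, +2 burnt (F count now 2)
Step 5: +3 fires, +2 burnt (F count now 3)
Step 6: +2 fires, +3 burnt (F count now 2)
Step 7: +2 fires, +2 burnt (F count now 2)
Step 8: +1 fires, +2 burnt (F count now 1)
Step 9: +0 fires, +1 burnt (F count now 0)
Fire out after step 9
Initially T: 20, now '.': 27
Total burnt (originally-T cells now '.'): 17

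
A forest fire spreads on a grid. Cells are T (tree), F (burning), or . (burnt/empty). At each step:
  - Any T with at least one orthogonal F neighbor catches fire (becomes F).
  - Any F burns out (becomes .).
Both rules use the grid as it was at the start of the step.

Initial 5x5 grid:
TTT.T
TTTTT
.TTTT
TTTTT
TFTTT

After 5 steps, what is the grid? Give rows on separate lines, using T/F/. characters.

Step 1: 3 trees catch fire, 1 burn out
  TTT.T
  TTTTT
  .TTTT
  TFTTT
  F.FTT
Step 2: 4 trees catch fire, 3 burn out
  TTT.T
  TTTTT
  .FTTT
  F.FTT
  ...FT
Step 3: 4 trees catch fire, 4 burn out
  TTT.T
  TFTTT
  ..FTT
  ...FT
  ....F
Step 4: 5 trees catch fire, 4 burn out
  TFT.T
  F.FTT
  ...FT
  ....F
  .....
Step 5: 4 trees catch fire, 5 burn out
  F.F.T
  ...FT
  ....F
  .....
  .....

F.F.T
...FT
....F
.....
.....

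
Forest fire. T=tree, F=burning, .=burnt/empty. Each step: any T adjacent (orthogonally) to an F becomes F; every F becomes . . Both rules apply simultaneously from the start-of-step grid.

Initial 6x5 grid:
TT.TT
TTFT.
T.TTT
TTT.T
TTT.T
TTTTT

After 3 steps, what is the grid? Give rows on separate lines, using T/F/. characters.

Step 1: 3 trees catch fire, 1 burn out
  TT.TT
  TF.F.
  T.FTT
  TTT.T
  TTT.T
  TTTTT
Step 2: 5 trees catch fire, 3 burn out
  TF.FT
  F....
  T..FT
  TTF.T
  TTT.T
  TTTTT
Step 3: 6 trees catch fire, 5 burn out
  F...F
  .....
  F...F
  TF..T
  TTF.T
  TTTTT

F...F
.....
F...F
TF..T
TTF.T
TTTTT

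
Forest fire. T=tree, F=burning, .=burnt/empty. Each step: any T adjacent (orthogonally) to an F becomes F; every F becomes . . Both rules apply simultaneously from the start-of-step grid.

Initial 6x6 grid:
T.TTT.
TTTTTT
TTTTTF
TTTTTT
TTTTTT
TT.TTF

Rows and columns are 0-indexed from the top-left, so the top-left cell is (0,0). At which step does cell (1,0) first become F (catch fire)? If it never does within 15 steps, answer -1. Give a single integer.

Step 1: cell (1,0)='T' (+5 fires, +2 burnt)
Step 2: cell (1,0)='T' (+5 fires, +5 burnt)
Step 3: cell (1,0)='T' (+5 fires, +5 burnt)
Step 4: cell (1,0)='T' (+5 fires, +5 burnt)
Step 5: cell (1,0)='T' (+5 fires, +5 burnt)
Step 6: cell (1,0)='F' (+4 fires, +5 burnt)
  -> target ignites at step 6
Step 7: cell (1,0)='.' (+2 fires, +4 burnt)
Step 8: cell (1,0)='.' (+0 fires, +2 burnt)
  fire out at step 8

6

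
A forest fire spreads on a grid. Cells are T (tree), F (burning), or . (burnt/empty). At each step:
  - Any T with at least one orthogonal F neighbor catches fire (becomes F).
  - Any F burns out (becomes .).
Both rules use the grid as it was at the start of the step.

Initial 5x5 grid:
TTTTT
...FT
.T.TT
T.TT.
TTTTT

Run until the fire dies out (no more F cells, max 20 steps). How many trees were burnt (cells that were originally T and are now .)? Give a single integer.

Step 1: +3 fires, +1 burnt (F count now 3)
Step 2: +4 fires, +3 burnt (F count now 4)
Step 3: +3 fires, +4 burnt (F count now 3)
Step 4: +3 fires, +3 burnt (F count now 3)
Step 5: +1 fires, +3 burnt (F count now 1)
Step 6: +1 fires, +1 burnt (F count now 1)
Step 7: +1 fires, +1 burnt (F count now 1)
Step 8: +0 fires, +1 burnt (F count now 0)
Fire out after step 8
Initially T: 17, now '.': 24
Total burnt (originally-T cells now '.'): 16

Answer: 16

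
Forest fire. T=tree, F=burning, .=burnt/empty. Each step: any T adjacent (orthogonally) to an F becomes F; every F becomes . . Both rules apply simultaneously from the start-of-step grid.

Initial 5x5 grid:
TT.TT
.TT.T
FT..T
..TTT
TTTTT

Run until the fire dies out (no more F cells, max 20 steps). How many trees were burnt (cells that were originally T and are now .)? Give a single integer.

Answer: 5

Derivation:
Step 1: +1 fires, +1 burnt (F count now 1)
Step 2: +1 fires, +1 burnt (F count now 1)
Step 3: +2 fires, +1 burnt (F count now 2)
Step 4: +1 fires, +2 burnt (F count now 1)
Step 5: +0 fires, +1 burnt (F count now 0)
Fire out after step 5
Initially T: 17, now '.': 13
Total burnt (originally-T cells now '.'): 5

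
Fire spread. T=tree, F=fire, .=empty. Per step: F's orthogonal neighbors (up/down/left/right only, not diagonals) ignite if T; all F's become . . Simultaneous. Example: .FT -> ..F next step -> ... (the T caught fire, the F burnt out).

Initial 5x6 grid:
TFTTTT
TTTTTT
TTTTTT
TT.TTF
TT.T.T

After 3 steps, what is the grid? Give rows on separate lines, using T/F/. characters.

Step 1: 6 trees catch fire, 2 burn out
  F.FTTT
  TFTTTT
  TTTTTF
  TT.TF.
  TT.T.F
Step 2: 7 trees catch fire, 6 burn out
  ...FTT
  F.FTTF
  TFTTF.
  TT.F..
  TT.T..
Step 3: 9 trees catch fire, 7 burn out
  ....FF
  ...FF.
  F.FF..
  TF....
  TT.F..

....FF
...FF.
F.FF..
TF....
TT.F..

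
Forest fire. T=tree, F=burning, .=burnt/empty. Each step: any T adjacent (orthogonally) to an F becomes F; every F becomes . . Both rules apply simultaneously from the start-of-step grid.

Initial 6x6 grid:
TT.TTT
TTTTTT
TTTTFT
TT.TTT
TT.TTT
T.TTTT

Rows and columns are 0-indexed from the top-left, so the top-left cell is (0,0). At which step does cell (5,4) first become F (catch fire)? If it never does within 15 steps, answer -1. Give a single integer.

Step 1: cell (5,4)='T' (+4 fires, +1 burnt)
Step 2: cell (5,4)='T' (+7 fires, +4 burnt)
Step 3: cell (5,4)='F' (+7 fires, +7 burnt)
  -> target ignites at step 3
Step 4: cell (5,4)='.' (+5 fires, +7 burnt)
Step 5: cell (5,4)='.' (+5 fires, +5 burnt)
Step 6: cell (5,4)='.' (+2 fires, +5 burnt)
Step 7: cell (5,4)='.' (+1 fires, +2 burnt)
Step 8: cell (5,4)='.' (+0 fires, +1 burnt)
  fire out at step 8

3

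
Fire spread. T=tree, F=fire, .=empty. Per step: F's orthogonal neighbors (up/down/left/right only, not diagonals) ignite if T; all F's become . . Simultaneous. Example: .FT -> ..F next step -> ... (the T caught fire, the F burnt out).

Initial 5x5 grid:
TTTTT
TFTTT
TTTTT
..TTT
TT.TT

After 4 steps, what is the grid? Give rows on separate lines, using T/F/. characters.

Step 1: 4 trees catch fire, 1 burn out
  TFTTT
  F.FTT
  TFTTT
  ..TTT
  TT.TT
Step 2: 5 trees catch fire, 4 burn out
  F.FTT
  ...FT
  F.FTT
  ..TTT
  TT.TT
Step 3: 4 trees catch fire, 5 burn out
  ...FT
  ....F
  ...FT
  ..FTT
  TT.TT
Step 4: 3 trees catch fire, 4 burn out
  ....F
  .....
  ....F
  ...FT
  TT.TT

....F
.....
....F
...FT
TT.TT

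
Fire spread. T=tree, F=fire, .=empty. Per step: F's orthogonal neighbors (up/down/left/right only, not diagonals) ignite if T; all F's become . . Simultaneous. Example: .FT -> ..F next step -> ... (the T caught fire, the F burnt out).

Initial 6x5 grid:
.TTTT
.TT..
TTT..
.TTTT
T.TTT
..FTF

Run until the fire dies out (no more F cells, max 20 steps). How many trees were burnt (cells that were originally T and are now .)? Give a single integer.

Answer: 17

Derivation:
Step 1: +3 fires, +2 burnt (F count now 3)
Step 2: +3 fires, +3 burnt (F count now 3)
Step 3: +3 fires, +3 burnt (F count now 3)
Step 4: +2 fires, +3 burnt (F count now 2)
Step 5: +3 fires, +2 burnt (F count now 3)
Step 6: +2 fires, +3 burnt (F count now 2)
Step 7: +1 fires, +2 burnt (F count now 1)
Step 8: +0 fires, +1 burnt (F count now 0)
Fire out after step 8
Initially T: 18, now '.': 29
Total burnt (originally-T cells now '.'): 17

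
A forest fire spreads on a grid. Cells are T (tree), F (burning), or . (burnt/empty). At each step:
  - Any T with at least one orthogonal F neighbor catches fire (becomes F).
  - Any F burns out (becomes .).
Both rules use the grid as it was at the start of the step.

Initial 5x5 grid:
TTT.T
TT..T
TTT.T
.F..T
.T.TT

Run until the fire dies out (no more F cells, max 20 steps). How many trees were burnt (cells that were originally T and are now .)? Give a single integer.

Answer: 9

Derivation:
Step 1: +2 fires, +1 burnt (F count now 2)
Step 2: +3 fires, +2 burnt (F count now 3)
Step 3: +2 fires, +3 burnt (F count now 2)
Step 4: +2 fires, +2 burnt (F count now 2)
Step 5: +0 fires, +2 burnt (F count now 0)
Fire out after step 5
Initially T: 15, now '.': 19
Total burnt (originally-T cells now '.'): 9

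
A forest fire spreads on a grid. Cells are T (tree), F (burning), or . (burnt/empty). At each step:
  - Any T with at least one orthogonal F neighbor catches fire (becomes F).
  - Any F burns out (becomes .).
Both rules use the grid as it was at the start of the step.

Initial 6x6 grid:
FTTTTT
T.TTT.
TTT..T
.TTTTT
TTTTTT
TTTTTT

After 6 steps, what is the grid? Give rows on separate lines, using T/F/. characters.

Step 1: 2 trees catch fire, 1 burn out
  .FTTTT
  F.TTT.
  TTT..T
  .TTTTT
  TTTTTT
  TTTTTT
Step 2: 2 trees catch fire, 2 burn out
  ..FTTT
  ..TTT.
  FTT..T
  .TTTTT
  TTTTTT
  TTTTTT
Step 3: 3 trees catch fire, 2 burn out
  ...FTT
  ..FTT.
  .FT..T
  .TTTTT
  TTTTTT
  TTTTTT
Step 4: 4 trees catch fire, 3 burn out
  ....FT
  ...FT.
  ..F..T
  .FTTTT
  TTTTTT
  TTTTTT
Step 5: 4 trees catch fire, 4 burn out
  .....F
  ....F.
  .....T
  ..FTTT
  TFTTTT
  TTTTTT
Step 6: 4 trees catch fire, 4 burn out
  ......
  ......
  .....T
  ...FTT
  F.FTTT
  TFTTTT

......
......
.....T
...FTT
F.FTTT
TFTTTT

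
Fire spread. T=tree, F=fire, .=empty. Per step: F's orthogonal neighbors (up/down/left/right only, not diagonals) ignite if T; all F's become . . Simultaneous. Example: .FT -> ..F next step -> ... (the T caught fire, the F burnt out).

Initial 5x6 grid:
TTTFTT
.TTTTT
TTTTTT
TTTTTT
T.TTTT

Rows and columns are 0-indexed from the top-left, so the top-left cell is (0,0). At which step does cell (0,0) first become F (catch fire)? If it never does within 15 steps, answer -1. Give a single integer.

Step 1: cell (0,0)='T' (+3 fires, +1 burnt)
Step 2: cell (0,0)='T' (+5 fires, +3 burnt)
Step 3: cell (0,0)='F' (+6 fires, +5 burnt)
  -> target ignites at step 3
Step 4: cell (0,0)='.' (+5 fires, +6 burnt)
Step 5: cell (0,0)='.' (+5 fires, +5 burnt)
Step 6: cell (0,0)='.' (+2 fires, +5 burnt)
Step 7: cell (0,0)='.' (+1 fires, +2 burnt)
Step 8: cell (0,0)='.' (+0 fires, +1 burnt)
  fire out at step 8

3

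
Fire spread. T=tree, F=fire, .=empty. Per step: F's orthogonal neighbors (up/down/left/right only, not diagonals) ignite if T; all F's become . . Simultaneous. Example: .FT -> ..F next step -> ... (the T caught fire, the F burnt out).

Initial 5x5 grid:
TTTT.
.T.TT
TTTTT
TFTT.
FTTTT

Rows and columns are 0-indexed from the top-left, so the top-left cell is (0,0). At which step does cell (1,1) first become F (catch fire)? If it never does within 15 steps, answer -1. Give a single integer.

Step 1: cell (1,1)='T' (+4 fires, +2 burnt)
Step 2: cell (1,1)='F' (+5 fires, +4 burnt)
  -> target ignites at step 2
Step 3: cell (1,1)='.' (+3 fires, +5 burnt)
Step 4: cell (1,1)='.' (+5 fires, +3 burnt)
Step 5: cell (1,1)='.' (+2 fires, +5 burnt)
Step 6: cell (1,1)='.' (+0 fires, +2 burnt)
  fire out at step 6

2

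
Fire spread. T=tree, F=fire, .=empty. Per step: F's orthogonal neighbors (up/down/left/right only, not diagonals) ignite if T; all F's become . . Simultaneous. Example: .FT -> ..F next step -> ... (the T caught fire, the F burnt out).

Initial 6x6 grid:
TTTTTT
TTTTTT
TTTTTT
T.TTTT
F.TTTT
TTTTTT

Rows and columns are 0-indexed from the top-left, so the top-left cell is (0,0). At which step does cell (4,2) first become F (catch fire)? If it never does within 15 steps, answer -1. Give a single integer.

Step 1: cell (4,2)='T' (+2 fires, +1 burnt)
Step 2: cell (4,2)='T' (+2 fires, +2 burnt)
Step 3: cell (4,2)='T' (+3 fires, +2 burnt)
Step 4: cell (4,2)='F' (+5 fires, +3 burnt)
  -> target ignites at step 4
Step 5: cell (4,2)='.' (+6 fires, +5 burnt)
Step 6: cell (4,2)='.' (+6 fires, +6 burnt)
Step 7: cell (4,2)='.' (+5 fires, +6 burnt)
Step 8: cell (4,2)='.' (+3 fires, +5 burnt)
Step 9: cell (4,2)='.' (+1 fires, +3 burnt)
Step 10: cell (4,2)='.' (+0 fires, +1 burnt)
  fire out at step 10

4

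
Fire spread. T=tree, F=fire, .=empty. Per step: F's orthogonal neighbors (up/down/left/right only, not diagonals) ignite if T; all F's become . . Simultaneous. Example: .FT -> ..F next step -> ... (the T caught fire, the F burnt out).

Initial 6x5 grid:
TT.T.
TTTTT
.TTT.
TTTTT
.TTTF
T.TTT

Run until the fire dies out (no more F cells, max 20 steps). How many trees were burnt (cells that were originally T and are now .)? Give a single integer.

Step 1: +3 fires, +1 burnt (F count now 3)
Step 2: +3 fires, +3 burnt (F count now 3)
Step 3: +4 fires, +3 burnt (F count now 4)
Step 4: +3 fires, +4 burnt (F count now 3)
Step 5: +5 fires, +3 burnt (F count now 5)
Step 6: +1 fires, +5 burnt (F count now 1)
Step 7: +2 fires, +1 burnt (F count now 2)
Step 8: +1 fires, +2 burnt (F count now 1)
Step 9: +0 fires, +1 burnt (F count now 0)
Fire out after step 9
Initially T: 23, now '.': 29
Total burnt (originally-T cells now '.'): 22

Answer: 22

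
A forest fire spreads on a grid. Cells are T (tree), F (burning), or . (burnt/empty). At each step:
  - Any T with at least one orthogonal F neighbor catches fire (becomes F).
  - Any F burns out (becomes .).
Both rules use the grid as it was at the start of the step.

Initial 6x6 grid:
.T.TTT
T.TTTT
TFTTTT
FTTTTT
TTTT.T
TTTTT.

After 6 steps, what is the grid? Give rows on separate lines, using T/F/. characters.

Step 1: 4 trees catch fire, 2 burn out
  .T.TTT
  T.TTTT
  F.FTTT
  .FTTTT
  FTTT.T
  TTTTT.
Step 2: 6 trees catch fire, 4 burn out
  .T.TTT
  F.FTTT
  ...FTT
  ..FTTT
  .FTT.T
  FTTTT.
Step 3: 5 trees catch fire, 6 burn out
  .T.TTT
  ...FTT
  ....FT
  ...FTT
  ..FT.T
  .FTTT.
Step 4: 6 trees catch fire, 5 burn out
  .T.FTT
  ....FT
  .....F
  ....FT
  ...F.T
  ..FTT.
Step 5: 4 trees catch fire, 6 burn out
  .T..FT
  .....F
  ......
  .....F
  .....T
  ...FT.
Step 6: 3 trees catch fire, 4 burn out
  .T...F
  ......
  ......
  ......
  .....F
  ....F.

.T...F
......
......
......
.....F
....F.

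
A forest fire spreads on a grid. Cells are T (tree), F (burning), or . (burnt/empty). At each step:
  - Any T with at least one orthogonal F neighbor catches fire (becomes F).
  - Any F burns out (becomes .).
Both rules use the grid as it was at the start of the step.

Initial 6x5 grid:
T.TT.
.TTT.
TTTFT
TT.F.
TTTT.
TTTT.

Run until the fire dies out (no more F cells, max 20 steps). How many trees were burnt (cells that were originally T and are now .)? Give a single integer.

Step 1: +4 fires, +2 burnt (F count now 4)
Step 2: +5 fires, +4 burnt (F count now 5)
Step 3: +6 fires, +5 burnt (F count now 6)
Step 4: +3 fires, +6 burnt (F count now 3)
Step 5: +1 fires, +3 burnt (F count now 1)
Step 6: +0 fires, +1 burnt (F count now 0)
Fire out after step 6
Initially T: 20, now '.': 29
Total burnt (originally-T cells now '.'): 19

Answer: 19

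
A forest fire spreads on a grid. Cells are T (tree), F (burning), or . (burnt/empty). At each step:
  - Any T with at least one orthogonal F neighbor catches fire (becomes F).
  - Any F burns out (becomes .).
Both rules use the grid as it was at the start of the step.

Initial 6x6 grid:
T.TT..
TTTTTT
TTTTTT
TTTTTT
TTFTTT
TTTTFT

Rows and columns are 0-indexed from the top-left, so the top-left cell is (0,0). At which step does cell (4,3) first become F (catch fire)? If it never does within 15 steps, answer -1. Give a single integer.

Step 1: cell (4,3)='F' (+7 fires, +2 burnt)
  -> target ignites at step 1
Step 2: cell (4,3)='.' (+7 fires, +7 burnt)
Step 3: cell (4,3)='.' (+7 fires, +7 burnt)
Step 4: cell (4,3)='.' (+6 fires, +7 burnt)
Step 5: cell (4,3)='.' (+3 fires, +6 burnt)
Step 6: cell (4,3)='.' (+1 fires, +3 burnt)
Step 7: cell (4,3)='.' (+0 fires, +1 burnt)
  fire out at step 7

1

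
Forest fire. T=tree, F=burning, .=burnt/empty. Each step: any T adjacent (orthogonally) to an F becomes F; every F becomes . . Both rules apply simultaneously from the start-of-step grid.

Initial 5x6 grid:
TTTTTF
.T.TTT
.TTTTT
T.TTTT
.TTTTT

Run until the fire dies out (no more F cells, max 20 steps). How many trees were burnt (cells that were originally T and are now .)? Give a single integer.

Answer: 23

Derivation:
Step 1: +2 fires, +1 burnt (F count now 2)
Step 2: +3 fires, +2 burnt (F count now 3)
Step 3: +4 fires, +3 burnt (F count now 4)
Step 4: +4 fires, +4 burnt (F count now 4)
Step 5: +5 fires, +4 burnt (F count now 5)
Step 6: +3 fires, +5 burnt (F count now 3)
Step 7: +1 fires, +3 burnt (F count now 1)
Step 8: +1 fires, +1 burnt (F count now 1)
Step 9: +0 fires, +1 burnt (F count now 0)
Fire out after step 9
Initially T: 24, now '.': 29
Total burnt (originally-T cells now '.'): 23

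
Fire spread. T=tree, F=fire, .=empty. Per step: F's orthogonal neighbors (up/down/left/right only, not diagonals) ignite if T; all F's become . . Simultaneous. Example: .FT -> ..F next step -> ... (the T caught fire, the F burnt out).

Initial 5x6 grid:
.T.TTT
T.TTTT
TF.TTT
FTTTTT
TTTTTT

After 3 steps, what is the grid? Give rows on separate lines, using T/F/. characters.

Step 1: 3 trees catch fire, 2 burn out
  .T.TTT
  T.TTTT
  F..TTT
  .FTTTT
  FTTTTT
Step 2: 3 trees catch fire, 3 burn out
  .T.TTT
  F.TTTT
  ...TTT
  ..FTTT
  .FTTTT
Step 3: 2 trees catch fire, 3 burn out
  .T.TTT
  ..TTTT
  ...TTT
  ...FTT
  ..FTTT

.T.TTT
..TTTT
...TTT
...FTT
..FTTT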